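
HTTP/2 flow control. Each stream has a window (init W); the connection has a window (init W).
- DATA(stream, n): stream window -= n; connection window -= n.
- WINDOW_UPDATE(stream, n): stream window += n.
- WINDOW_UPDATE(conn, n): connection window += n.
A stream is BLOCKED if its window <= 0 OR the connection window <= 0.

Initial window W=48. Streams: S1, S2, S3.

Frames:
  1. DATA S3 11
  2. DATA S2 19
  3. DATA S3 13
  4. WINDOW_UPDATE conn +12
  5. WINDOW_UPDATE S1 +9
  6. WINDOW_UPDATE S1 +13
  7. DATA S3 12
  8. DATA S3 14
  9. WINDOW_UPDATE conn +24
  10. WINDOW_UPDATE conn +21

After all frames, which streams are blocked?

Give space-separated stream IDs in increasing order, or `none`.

Answer: S3

Derivation:
Op 1: conn=37 S1=48 S2=48 S3=37 blocked=[]
Op 2: conn=18 S1=48 S2=29 S3=37 blocked=[]
Op 3: conn=5 S1=48 S2=29 S3=24 blocked=[]
Op 4: conn=17 S1=48 S2=29 S3=24 blocked=[]
Op 5: conn=17 S1=57 S2=29 S3=24 blocked=[]
Op 6: conn=17 S1=70 S2=29 S3=24 blocked=[]
Op 7: conn=5 S1=70 S2=29 S3=12 blocked=[]
Op 8: conn=-9 S1=70 S2=29 S3=-2 blocked=[1, 2, 3]
Op 9: conn=15 S1=70 S2=29 S3=-2 blocked=[3]
Op 10: conn=36 S1=70 S2=29 S3=-2 blocked=[3]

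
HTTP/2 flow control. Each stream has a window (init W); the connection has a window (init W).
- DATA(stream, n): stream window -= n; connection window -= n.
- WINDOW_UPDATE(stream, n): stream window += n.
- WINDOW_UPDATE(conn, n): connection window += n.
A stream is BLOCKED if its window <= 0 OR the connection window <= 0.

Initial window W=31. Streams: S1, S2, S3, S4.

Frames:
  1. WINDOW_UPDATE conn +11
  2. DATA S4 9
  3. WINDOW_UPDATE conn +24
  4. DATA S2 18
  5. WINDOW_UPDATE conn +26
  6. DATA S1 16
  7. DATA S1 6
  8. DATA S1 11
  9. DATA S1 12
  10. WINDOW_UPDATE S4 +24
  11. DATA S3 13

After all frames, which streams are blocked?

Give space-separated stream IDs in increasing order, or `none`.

Answer: S1

Derivation:
Op 1: conn=42 S1=31 S2=31 S3=31 S4=31 blocked=[]
Op 2: conn=33 S1=31 S2=31 S3=31 S4=22 blocked=[]
Op 3: conn=57 S1=31 S2=31 S3=31 S4=22 blocked=[]
Op 4: conn=39 S1=31 S2=13 S3=31 S4=22 blocked=[]
Op 5: conn=65 S1=31 S2=13 S3=31 S4=22 blocked=[]
Op 6: conn=49 S1=15 S2=13 S3=31 S4=22 blocked=[]
Op 7: conn=43 S1=9 S2=13 S3=31 S4=22 blocked=[]
Op 8: conn=32 S1=-2 S2=13 S3=31 S4=22 blocked=[1]
Op 9: conn=20 S1=-14 S2=13 S3=31 S4=22 blocked=[1]
Op 10: conn=20 S1=-14 S2=13 S3=31 S4=46 blocked=[1]
Op 11: conn=7 S1=-14 S2=13 S3=18 S4=46 blocked=[1]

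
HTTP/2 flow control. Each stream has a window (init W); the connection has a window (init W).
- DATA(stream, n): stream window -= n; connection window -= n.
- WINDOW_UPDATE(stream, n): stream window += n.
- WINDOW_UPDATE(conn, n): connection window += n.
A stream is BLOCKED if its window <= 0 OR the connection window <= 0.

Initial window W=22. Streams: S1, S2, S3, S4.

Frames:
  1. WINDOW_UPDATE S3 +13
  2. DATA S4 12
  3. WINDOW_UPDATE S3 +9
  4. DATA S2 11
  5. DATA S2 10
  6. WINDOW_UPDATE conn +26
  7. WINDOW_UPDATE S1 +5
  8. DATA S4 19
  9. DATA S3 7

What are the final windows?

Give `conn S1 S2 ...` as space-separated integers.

Op 1: conn=22 S1=22 S2=22 S3=35 S4=22 blocked=[]
Op 2: conn=10 S1=22 S2=22 S3=35 S4=10 blocked=[]
Op 3: conn=10 S1=22 S2=22 S3=44 S4=10 blocked=[]
Op 4: conn=-1 S1=22 S2=11 S3=44 S4=10 blocked=[1, 2, 3, 4]
Op 5: conn=-11 S1=22 S2=1 S3=44 S4=10 blocked=[1, 2, 3, 4]
Op 6: conn=15 S1=22 S2=1 S3=44 S4=10 blocked=[]
Op 7: conn=15 S1=27 S2=1 S3=44 S4=10 blocked=[]
Op 8: conn=-4 S1=27 S2=1 S3=44 S4=-9 blocked=[1, 2, 3, 4]
Op 9: conn=-11 S1=27 S2=1 S3=37 S4=-9 blocked=[1, 2, 3, 4]

Answer: -11 27 1 37 -9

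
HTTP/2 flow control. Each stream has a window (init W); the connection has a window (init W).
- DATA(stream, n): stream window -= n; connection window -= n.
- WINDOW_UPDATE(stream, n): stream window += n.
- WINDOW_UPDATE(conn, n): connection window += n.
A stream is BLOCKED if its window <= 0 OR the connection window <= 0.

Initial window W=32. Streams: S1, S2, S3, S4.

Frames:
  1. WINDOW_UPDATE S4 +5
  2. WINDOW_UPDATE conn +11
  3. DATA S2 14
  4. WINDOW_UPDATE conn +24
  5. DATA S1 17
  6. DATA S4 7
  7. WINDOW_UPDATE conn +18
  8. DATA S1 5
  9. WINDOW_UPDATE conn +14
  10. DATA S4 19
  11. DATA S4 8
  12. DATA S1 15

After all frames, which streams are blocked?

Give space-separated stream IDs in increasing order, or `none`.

Answer: S1

Derivation:
Op 1: conn=32 S1=32 S2=32 S3=32 S4=37 blocked=[]
Op 2: conn=43 S1=32 S2=32 S3=32 S4=37 blocked=[]
Op 3: conn=29 S1=32 S2=18 S3=32 S4=37 blocked=[]
Op 4: conn=53 S1=32 S2=18 S3=32 S4=37 blocked=[]
Op 5: conn=36 S1=15 S2=18 S3=32 S4=37 blocked=[]
Op 6: conn=29 S1=15 S2=18 S3=32 S4=30 blocked=[]
Op 7: conn=47 S1=15 S2=18 S3=32 S4=30 blocked=[]
Op 8: conn=42 S1=10 S2=18 S3=32 S4=30 blocked=[]
Op 9: conn=56 S1=10 S2=18 S3=32 S4=30 blocked=[]
Op 10: conn=37 S1=10 S2=18 S3=32 S4=11 blocked=[]
Op 11: conn=29 S1=10 S2=18 S3=32 S4=3 blocked=[]
Op 12: conn=14 S1=-5 S2=18 S3=32 S4=3 blocked=[1]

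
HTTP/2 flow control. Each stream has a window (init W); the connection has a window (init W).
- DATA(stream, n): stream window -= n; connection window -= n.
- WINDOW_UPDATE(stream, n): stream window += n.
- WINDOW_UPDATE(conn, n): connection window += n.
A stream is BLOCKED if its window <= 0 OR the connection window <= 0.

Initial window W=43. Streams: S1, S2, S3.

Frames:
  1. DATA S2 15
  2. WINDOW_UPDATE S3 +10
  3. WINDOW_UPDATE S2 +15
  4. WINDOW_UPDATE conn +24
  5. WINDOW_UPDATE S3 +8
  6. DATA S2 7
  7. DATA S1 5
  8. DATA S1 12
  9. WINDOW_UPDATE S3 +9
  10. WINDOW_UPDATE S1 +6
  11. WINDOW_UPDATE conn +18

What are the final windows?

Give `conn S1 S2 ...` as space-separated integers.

Op 1: conn=28 S1=43 S2=28 S3=43 blocked=[]
Op 2: conn=28 S1=43 S2=28 S3=53 blocked=[]
Op 3: conn=28 S1=43 S2=43 S3=53 blocked=[]
Op 4: conn=52 S1=43 S2=43 S3=53 blocked=[]
Op 5: conn=52 S1=43 S2=43 S3=61 blocked=[]
Op 6: conn=45 S1=43 S2=36 S3=61 blocked=[]
Op 7: conn=40 S1=38 S2=36 S3=61 blocked=[]
Op 8: conn=28 S1=26 S2=36 S3=61 blocked=[]
Op 9: conn=28 S1=26 S2=36 S3=70 blocked=[]
Op 10: conn=28 S1=32 S2=36 S3=70 blocked=[]
Op 11: conn=46 S1=32 S2=36 S3=70 blocked=[]

Answer: 46 32 36 70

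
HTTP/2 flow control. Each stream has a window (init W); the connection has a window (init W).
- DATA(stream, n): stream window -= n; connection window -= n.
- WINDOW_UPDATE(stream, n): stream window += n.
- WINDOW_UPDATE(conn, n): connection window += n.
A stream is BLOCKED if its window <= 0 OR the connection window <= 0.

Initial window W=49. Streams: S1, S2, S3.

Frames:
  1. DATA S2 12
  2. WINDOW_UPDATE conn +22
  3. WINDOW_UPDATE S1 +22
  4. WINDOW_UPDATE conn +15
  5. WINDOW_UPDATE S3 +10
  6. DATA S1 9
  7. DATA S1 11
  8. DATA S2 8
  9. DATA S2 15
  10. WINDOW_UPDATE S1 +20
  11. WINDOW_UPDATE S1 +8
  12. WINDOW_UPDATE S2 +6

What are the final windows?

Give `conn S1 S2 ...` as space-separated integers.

Op 1: conn=37 S1=49 S2=37 S3=49 blocked=[]
Op 2: conn=59 S1=49 S2=37 S3=49 blocked=[]
Op 3: conn=59 S1=71 S2=37 S3=49 blocked=[]
Op 4: conn=74 S1=71 S2=37 S3=49 blocked=[]
Op 5: conn=74 S1=71 S2=37 S3=59 blocked=[]
Op 6: conn=65 S1=62 S2=37 S3=59 blocked=[]
Op 7: conn=54 S1=51 S2=37 S3=59 blocked=[]
Op 8: conn=46 S1=51 S2=29 S3=59 blocked=[]
Op 9: conn=31 S1=51 S2=14 S3=59 blocked=[]
Op 10: conn=31 S1=71 S2=14 S3=59 blocked=[]
Op 11: conn=31 S1=79 S2=14 S3=59 blocked=[]
Op 12: conn=31 S1=79 S2=20 S3=59 blocked=[]

Answer: 31 79 20 59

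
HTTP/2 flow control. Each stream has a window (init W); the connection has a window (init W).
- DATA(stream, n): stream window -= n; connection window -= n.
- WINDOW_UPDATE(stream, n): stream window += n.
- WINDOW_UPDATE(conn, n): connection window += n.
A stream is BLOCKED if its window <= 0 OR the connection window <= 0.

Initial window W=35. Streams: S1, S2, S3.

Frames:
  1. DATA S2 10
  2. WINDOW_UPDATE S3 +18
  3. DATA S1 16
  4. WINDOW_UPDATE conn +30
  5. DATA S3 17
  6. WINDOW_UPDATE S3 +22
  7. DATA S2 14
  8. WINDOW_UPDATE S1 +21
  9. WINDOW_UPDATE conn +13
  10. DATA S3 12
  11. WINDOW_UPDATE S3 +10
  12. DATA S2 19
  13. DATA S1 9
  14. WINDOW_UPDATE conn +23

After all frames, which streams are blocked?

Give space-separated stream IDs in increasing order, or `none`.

Answer: S2

Derivation:
Op 1: conn=25 S1=35 S2=25 S3=35 blocked=[]
Op 2: conn=25 S1=35 S2=25 S3=53 blocked=[]
Op 3: conn=9 S1=19 S2=25 S3=53 blocked=[]
Op 4: conn=39 S1=19 S2=25 S3=53 blocked=[]
Op 5: conn=22 S1=19 S2=25 S3=36 blocked=[]
Op 6: conn=22 S1=19 S2=25 S3=58 blocked=[]
Op 7: conn=8 S1=19 S2=11 S3=58 blocked=[]
Op 8: conn=8 S1=40 S2=11 S3=58 blocked=[]
Op 9: conn=21 S1=40 S2=11 S3=58 blocked=[]
Op 10: conn=9 S1=40 S2=11 S3=46 blocked=[]
Op 11: conn=9 S1=40 S2=11 S3=56 blocked=[]
Op 12: conn=-10 S1=40 S2=-8 S3=56 blocked=[1, 2, 3]
Op 13: conn=-19 S1=31 S2=-8 S3=56 blocked=[1, 2, 3]
Op 14: conn=4 S1=31 S2=-8 S3=56 blocked=[2]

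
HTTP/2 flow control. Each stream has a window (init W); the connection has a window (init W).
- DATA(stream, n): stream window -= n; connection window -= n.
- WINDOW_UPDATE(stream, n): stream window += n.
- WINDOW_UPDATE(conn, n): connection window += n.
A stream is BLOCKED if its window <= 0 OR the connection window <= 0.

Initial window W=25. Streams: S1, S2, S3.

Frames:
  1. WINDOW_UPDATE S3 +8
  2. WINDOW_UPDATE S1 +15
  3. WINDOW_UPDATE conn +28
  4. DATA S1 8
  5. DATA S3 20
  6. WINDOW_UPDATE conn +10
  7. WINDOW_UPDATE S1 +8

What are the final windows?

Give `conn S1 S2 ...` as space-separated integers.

Op 1: conn=25 S1=25 S2=25 S3=33 blocked=[]
Op 2: conn=25 S1=40 S2=25 S3=33 blocked=[]
Op 3: conn=53 S1=40 S2=25 S3=33 blocked=[]
Op 4: conn=45 S1=32 S2=25 S3=33 blocked=[]
Op 5: conn=25 S1=32 S2=25 S3=13 blocked=[]
Op 6: conn=35 S1=32 S2=25 S3=13 blocked=[]
Op 7: conn=35 S1=40 S2=25 S3=13 blocked=[]

Answer: 35 40 25 13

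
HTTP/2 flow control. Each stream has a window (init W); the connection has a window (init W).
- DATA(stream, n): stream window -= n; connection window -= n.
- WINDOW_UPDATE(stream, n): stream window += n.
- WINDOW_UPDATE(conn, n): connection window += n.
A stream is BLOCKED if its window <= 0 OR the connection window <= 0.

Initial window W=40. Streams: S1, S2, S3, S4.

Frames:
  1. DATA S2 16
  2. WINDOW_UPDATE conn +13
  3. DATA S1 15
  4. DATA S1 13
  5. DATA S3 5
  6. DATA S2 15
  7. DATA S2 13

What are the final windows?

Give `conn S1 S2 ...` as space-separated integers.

Answer: -24 12 -4 35 40

Derivation:
Op 1: conn=24 S1=40 S2=24 S3=40 S4=40 blocked=[]
Op 2: conn=37 S1=40 S2=24 S3=40 S4=40 blocked=[]
Op 3: conn=22 S1=25 S2=24 S3=40 S4=40 blocked=[]
Op 4: conn=9 S1=12 S2=24 S3=40 S4=40 blocked=[]
Op 5: conn=4 S1=12 S2=24 S3=35 S4=40 blocked=[]
Op 6: conn=-11 S1=12 S2=9 S3=35 S4=40 blocked=[1, 2, 3, 4]
Op 7: conn=-24 S1=12 S2=-4 S3=35 S4=40 blocked=[1, 2, 3, 4]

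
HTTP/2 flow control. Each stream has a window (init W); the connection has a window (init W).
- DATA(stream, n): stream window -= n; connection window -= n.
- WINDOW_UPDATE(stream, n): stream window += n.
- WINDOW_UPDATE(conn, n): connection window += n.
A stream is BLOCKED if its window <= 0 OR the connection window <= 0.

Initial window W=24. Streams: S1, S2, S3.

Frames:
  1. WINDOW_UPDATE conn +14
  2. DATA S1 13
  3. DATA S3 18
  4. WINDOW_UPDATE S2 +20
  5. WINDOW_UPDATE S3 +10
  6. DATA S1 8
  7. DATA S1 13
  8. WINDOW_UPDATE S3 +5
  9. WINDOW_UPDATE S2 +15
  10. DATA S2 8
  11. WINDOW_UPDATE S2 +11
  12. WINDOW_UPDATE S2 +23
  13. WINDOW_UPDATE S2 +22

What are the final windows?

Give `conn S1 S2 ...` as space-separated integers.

Answer: -22 -10 107 21

Derivation:
Op 1: conn=38 S1=24 S2=24 S3=24 blocked=[]
Op 2: conn=25 S1=11 S2=24 S3=24 blocked=[]
Op 3: conn=7 S1=11 S2=24 S3=6 blocked=[]
Op 4: conn=7 S1=11 S2=44 S3=6 blocked=[]
Op 5: conn=7 S1=11 S2=44 S3=16 blocked=[]
Op 6: conn=-1 S1=3 S2=44 S3=16 blocked=[1, 2, 3]
Op 7: conn=-14 S1=-10 S2=44 S3=16 blocked=[1, 2, 3]
Op 8: conn=-14 S1=-10 S2=44 S3=21 blocked=[1, 2, 3]
Op 9: conn=-14 S1=-10 S2=59 S3=21 blocked=[1, 2, 3]
Op 10: conn=-22 S1=-10 S2=51 S3=21 blocked=[1, 2, 3]
Op 11: conn=-22 S1=-10 S2=62 S3=21 blocked=[1, 2, 3]
Op 12: conn=-22 S1=-10 S2=85 S3=21 blocked=[1, 2, 3]
Op 13: conn=-22 S1=-10 S2=107 S3=21 blocked=[1, 2, 3]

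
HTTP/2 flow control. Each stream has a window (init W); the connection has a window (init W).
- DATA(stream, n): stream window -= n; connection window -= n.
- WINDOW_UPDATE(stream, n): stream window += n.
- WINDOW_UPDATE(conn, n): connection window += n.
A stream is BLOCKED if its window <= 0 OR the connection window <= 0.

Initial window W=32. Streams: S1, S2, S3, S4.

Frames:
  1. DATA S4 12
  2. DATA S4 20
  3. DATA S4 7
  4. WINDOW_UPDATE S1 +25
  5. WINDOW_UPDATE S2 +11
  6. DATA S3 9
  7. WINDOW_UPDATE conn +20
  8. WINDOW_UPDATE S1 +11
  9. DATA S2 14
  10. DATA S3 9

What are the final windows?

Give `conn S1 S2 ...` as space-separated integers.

Op 1: conn=20 S1=32 S2=32 S3=32 S4=20 blocked=[]
Op 2: conn=0 S1=32 S2=32 S3=32 S4=0 blocked=[1, 2, 3, 4]
Op 3: conn=-7 S1=32 S2=32 S3=32 S4=-7 blocked=[1, 2, 3, 4]
Op 4: conn=-7 S1=57 S2=32 S3=32 S4=-7 blocked=[1, 2, 3, 4]
Op 5: conn=-7 S1=57 S2=43 S3=32 S4=-7 blocked=[1, 2, 3, 4]
Op 6: conn=-16 S1=57 S2=43 S3=23 S4=-7 blocked=[1, 2, 3, 4]
Op 7: conn=4 S1=57 S2=43 S3=23 S4=-7 blocked=[4]
Op 8: conn=4 S1=68 S2=43 S3=23 S4=-7 blocked=[4]
Op 9: conn=-10 S1=68 S2=29 S3=23 S4=-7 blocked=[1, 2, 3, 4]
Op 10: conn=-19 S1=68 S2=29 S3=14 S4=-7 blocked=[1, 2, 3, 4]

Answer: -19 68 29 14 -7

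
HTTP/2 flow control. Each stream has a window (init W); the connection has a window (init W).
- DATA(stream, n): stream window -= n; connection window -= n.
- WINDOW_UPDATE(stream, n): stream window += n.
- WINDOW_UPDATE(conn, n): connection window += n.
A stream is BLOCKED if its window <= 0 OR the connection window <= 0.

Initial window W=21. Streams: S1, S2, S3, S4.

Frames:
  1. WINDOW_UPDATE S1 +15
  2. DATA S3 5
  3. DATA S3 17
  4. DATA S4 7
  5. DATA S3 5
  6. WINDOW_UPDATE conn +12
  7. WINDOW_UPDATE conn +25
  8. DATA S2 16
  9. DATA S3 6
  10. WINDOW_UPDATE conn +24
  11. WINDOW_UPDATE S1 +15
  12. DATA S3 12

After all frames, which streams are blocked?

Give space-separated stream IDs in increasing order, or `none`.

Answer: S3

Derivation:
Op 1: conn=21 S1=36 S2=21 S3=21 S4=21 blocked=[]
Op 2: conn=16 S1=36 S2=21 S3=16 S4=21 blocked=[]
Op 3: conn=-1 S1=36 S2=21 S3=-1 S4=21 blocked=[1, 2, 3, 4]
Op 4: conn=-8 S1=36 S2=21 S3=-1 S4=14 blocked=[1, 2, 3, 4]
Op 5: conn=-13 S1=36 S2=21 S3=-6 S4=14 blocked=[1, 2, 3, 4]
Op 6: conn=-1 S1=36 S2=21 S3=-6 S4=14 blocked=[1, 2, 3, 4]
Op 7: conn=24 S1=36 S2=21 S3=-6 S4=14 blocked=[3]
Op 8: conn=8 S1=36 S2=5 S3=-6 S4=14 blocked=[3]
Op 9: conn=2 S1=36 S2=5 S3=-12 S4=14 blocked=[3]
Op 10: conn=26 S1=36 S2=5 S3=-12 S4=14 blocked=[3]
Op 11: conn=26 S1=51 S2=5 S3=-12 S4=14 blocked=[3]
Op 12: conn=14 S1=51 S2=5 S3=-24 S4=14 blocked=[3]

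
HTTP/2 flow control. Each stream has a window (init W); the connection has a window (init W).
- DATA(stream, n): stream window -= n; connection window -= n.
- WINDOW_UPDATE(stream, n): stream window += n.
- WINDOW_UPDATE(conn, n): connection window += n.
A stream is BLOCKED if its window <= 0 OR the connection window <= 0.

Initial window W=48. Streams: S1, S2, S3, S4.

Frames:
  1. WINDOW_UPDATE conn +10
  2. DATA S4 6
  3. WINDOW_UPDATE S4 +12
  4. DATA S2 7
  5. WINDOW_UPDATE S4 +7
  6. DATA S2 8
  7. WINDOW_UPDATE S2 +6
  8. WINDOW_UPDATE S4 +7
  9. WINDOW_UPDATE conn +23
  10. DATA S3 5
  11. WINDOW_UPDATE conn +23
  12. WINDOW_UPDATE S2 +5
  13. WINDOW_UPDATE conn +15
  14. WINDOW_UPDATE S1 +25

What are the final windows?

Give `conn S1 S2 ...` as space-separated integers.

Answer: 93 73 44 43 68

Derivation:
Op 1: conn=58 S1=48 S2=48 S3=48 S4=48 blocked=[]
Op 2: conn=52 S1=48 S2=48 S3=48 S4=42 blocked=[]
Op 3: conn=52 S1=48 S2=48 S3=48 S4=54 blocked=[]
Op 4: conn=45 S1=48 S2=41 S3=48 S4=54 blocked=[]
Op 5: conn=45 S1=48 S2=41 S3=48 S4=61 blocked=[]
Op 6: conn=37 S1=48 S2=33 S3=48 S4=61 blocked=[]
Op 7: conn=37 S1=48 S2=39 S3=48 S4=61 blocked=[]
Op 8: conn=37 S1=48 S2=39 S3=48 S4=68 blocked=[]
Op 9: conn=60 S1=48 S2=39 S3=48 S4=68 blocked=[]
Op 10: conn=55 S1=48 S2=39 S3=43 S4=68 blocked=[]
Op 11: conn=78 S1=48 S2=39 S3=43 S4=68 blocked=[]
Op 12: conn=78 S1=48 S2=44 S3=43 S4=68 blocked=[]
Op 13: conn=93 S1=48 S2=44 S3=43 S4=68 blocked=[]
Op 14: conn=93 S1=73 S2=44 S3=43 S4=68 blocked=[]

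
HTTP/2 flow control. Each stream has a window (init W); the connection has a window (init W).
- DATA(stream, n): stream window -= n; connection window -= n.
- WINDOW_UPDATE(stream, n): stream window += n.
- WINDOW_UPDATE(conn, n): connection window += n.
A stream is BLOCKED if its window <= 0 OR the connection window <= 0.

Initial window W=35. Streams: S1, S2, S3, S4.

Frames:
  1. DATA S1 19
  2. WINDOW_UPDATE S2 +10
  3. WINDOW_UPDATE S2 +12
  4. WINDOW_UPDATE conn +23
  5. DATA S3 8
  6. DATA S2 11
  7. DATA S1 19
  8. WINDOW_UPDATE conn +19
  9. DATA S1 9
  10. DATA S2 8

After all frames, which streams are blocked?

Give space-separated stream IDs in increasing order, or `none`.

Answer: S1

Derivation:
Op 1: conn=16 S1=16 S2=35 S3=35 S4=35 blocked=[]
Op 2: conn=16 S1=16 S2=45 S3=35 S4=35 blocked=[]
Op 3: conn=16 S1=16 S2=57 S3=35 S4=35 blocked=[]
Op 4: conn=39 S1=16 S2=57 S3=35 S4=35 blocked=[]
Op 5: conn=31 S1=16 S2=57 S3=27 S4=35 blocked=[]
Op 6: conn=20 S1=16 S2=46 S3=27 S4=35 blocked=[]
Op 7: conn=1 S1=-3 S2=46 S3=27 S4=35 blocked=[1]
Op 8: conn=20 S1=-3 S2=46 S3=27 S4=35 blocked=[1]
Op 9: conn=11 S1=-12 S2=46 S3=27 S4=35 blocked=[1]
Op 10: conn=3 S1=-12 S2=38 S3=27 S4=35 blocked=[1]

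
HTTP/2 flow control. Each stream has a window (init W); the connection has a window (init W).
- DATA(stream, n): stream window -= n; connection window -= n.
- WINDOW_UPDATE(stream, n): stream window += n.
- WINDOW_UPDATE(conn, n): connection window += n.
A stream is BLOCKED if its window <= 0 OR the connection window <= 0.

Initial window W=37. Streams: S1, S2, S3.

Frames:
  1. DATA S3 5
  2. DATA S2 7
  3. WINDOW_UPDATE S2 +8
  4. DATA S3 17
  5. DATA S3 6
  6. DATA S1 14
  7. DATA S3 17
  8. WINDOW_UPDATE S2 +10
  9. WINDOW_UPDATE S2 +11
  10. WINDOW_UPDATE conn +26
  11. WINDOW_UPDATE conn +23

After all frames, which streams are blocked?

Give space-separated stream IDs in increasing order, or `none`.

Op 1: conn=32 S1=37 S2=37 S3=32 blocked=[]
Op 2: conn=25 S1=37 S2=30 S3=32 blocked=[]
Op 3: conn=25 S1=37 S2=38 S3=32 blocked=[]
Op 4: conn=8 S1=37 S2=38 S3=15 blocked=[]
Op 5: conn=2 S1=37 S2=38 S3=9 blocked=[]
Op 6: conn=-12 S1=23 S2=38 S3=9 blocked=[1, 2, 3]
Op 7: conn=-29 S1=23 S2=38 S3=-8 blocked=[1, 2, 3]
Op 8: conn=-29 S1=23 S2=48 S3=-8 blocked=[1, 2, 3]
Op 9: conn=-29 S1=23 S2=59 S3=-8 blocked=[1, 2, 3]
Op 10: conn=-3 S1=23 S2=59 S3=-8 blocked=[1, 2, 3]
Op 11: conn=20 S1=23 S2=59 S3=-8 blocked=[3]

Answer: S3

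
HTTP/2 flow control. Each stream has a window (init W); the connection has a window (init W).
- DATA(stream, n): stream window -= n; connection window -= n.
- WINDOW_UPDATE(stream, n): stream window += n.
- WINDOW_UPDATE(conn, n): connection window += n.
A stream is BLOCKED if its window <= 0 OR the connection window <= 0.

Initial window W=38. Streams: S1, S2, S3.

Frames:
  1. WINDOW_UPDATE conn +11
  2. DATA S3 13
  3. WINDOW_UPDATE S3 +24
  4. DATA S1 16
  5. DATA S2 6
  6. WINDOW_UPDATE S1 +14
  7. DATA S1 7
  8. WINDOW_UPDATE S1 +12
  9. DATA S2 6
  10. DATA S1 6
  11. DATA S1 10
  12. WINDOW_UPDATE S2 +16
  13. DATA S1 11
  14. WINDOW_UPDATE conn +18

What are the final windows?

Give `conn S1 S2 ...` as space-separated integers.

Op 1: conn=49 S1=38 S2=38 S3=38 blocked=[]
Op 2: conn=36 S1=38 S2=38 S3=25 blocked=[]
Op 3: conn=36 S1=38 S2=38 S3=49 blocked=[]
Op 4: conn=20 S1=22 S2=38 S3=49 blocked=[]
Op 5: conn=14 S1=22 S2=32 S3=49 blocked=[]
Op 6: conn=14 S1=36 S2=32 S3=49 blocked=[]
Op 7: conn=7 S1=29 S2=32 S3=49 blocked=[]
Op 8: conn=7 S1=41 S2=32 S3=49 blocked=[]
Op 9: conn=1 S1=41 S2=26 S3=49 blocked=[]
Op 10: conn=-5 S1=35 S2=26 S3=49 blocked=[1, 2, 3]
Op 11: conn=-15 S1=25 S2=26 S3=49 blocked=[1, 2, 3]
Op 12: conn=-15 S1=25 S2=42 S3=49 blocked=[1, 2, 3]
Op 13: conn=-26 S1=14 S2=42 S3=49 blocked=[1, 2, 3]
Op 14: conn=-8 S1=14 S2=42 S3=49 blocked=[1, 2, 3]

Answer: -8 14 42 49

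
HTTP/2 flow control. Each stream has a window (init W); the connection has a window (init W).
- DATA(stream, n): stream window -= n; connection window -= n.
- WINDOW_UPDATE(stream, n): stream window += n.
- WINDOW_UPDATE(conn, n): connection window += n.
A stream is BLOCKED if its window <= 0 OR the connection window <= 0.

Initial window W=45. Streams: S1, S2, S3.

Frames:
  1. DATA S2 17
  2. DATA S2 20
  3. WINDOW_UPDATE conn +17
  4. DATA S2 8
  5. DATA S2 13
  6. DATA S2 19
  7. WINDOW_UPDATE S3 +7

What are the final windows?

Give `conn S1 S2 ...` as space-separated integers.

Op 1: conn=28 S1=45 S2=28 S3=45 blocked=[]
Op 2: conn=8 S1=45 S2=8 S3=45 blocked=[]
Op 3: conn=25 S1=45 S2=8 S3=45 blocked=[]
Op 4: conn=17 S1=45 S2=0 S3=45 blocked=[2]
Op 5: conn=4 S1=45 S2=-13 S3=45 blocked=[2]
Op 6: conn=-15 S1=45 S2=-32 S3=45 blocked=[1, 2, 3]
Op 7: conn=-15 S1=45 S2=-32 S3=52 blocked=[1, 2, 3]

Answer: -15 45 -32 52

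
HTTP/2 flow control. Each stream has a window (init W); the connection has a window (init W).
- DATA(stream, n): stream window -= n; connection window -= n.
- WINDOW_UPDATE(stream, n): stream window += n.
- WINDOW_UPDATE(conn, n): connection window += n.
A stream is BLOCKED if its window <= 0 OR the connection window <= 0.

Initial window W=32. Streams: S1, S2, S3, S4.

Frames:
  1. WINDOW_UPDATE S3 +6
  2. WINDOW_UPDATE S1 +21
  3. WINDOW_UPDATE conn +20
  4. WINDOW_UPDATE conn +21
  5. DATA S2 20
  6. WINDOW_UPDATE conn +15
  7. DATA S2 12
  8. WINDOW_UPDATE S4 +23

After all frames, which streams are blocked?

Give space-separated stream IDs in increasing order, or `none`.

Answer: S2

Derivation:
Op 1: conn=32 S1=32 S2=32 S3=38 S4=32 blocked=[]
Op 2: conn=32 S1=53 S2=32 S3=38 S4=32 blocked=[]
Op 3: conn=52 S1=53 S2=32 S3=38 S4=32 blocked=[]
Op 4: conn=73 S1=53 S2=32 S3=38 S4=32 blocked=[]
Op 5: conn=53 S1=53 S2=12 S3=38 S4=32 blocked=[]
Op 6: conn=68 S1=53 S2=12 S3=38 S4=32 blocked=[]
Op 7: conn=56 S1=53 S2=0 S3=38 S4=32 blocked=[2]
Op 8: conn=56 S1=53 S2=0 S3=38 S4=55 blocked=[2]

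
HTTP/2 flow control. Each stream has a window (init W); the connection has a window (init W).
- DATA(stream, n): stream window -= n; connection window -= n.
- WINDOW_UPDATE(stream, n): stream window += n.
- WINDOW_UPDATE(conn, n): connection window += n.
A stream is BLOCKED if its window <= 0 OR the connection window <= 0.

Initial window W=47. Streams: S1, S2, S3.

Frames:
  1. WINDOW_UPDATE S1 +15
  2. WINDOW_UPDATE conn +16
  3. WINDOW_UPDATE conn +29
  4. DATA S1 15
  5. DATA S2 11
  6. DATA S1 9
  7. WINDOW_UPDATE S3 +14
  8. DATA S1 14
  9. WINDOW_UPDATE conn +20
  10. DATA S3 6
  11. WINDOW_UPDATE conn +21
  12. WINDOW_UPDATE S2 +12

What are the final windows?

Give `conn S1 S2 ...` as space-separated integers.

Op 1: conn=47 S1=62 S2=47 S3=47 blocked=[]
Op 2: conn=63 S1=62 S2=47 S3=47 blocked=[]
Op 3: conn=92 S1=62 S2=47 S3=47 blocked=[]
Op 4: conn=77 S1=47 S2=47 S3=47 blocked=[]
Op 5: conn=66 S1=47 S2=36 S3=47 blocked=[]
Op 6: conn=57 S1=38 S2=36 S3=47 blocked=[]
Op 7: conn=57 S1=38 S2=36 S3=61 blocked=[]
Op 8: conn=43 S1=24 S2=36 S3=61 blocked=[]
Op 9: conn=63 S1=24 S2=36 S3=61 blocked=[]
Op 10: conn=57 S1=24 S2=36 S3=55 blocked=[]
Op 11: conn=78 S1=24 S2=36 S3=55 blocked=[]
Op 12: conn=78 S1=24 S2=48 S3=55 blocked=[]

Answer: 78 24 48 55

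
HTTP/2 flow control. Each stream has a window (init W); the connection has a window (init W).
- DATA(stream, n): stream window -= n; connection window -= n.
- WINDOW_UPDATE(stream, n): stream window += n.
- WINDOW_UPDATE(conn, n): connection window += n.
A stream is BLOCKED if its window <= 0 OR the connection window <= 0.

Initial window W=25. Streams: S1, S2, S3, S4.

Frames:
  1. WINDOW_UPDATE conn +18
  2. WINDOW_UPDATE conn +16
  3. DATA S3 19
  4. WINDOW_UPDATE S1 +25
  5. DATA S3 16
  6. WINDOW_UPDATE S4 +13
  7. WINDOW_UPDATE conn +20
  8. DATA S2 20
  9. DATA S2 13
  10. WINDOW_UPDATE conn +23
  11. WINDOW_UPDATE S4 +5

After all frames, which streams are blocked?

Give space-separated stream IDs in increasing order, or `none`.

Op 1: conn=43 S1=25 S2=25 S3=25 S4=25 blocked=[]
Op 2: conn=59 S1=25 S2=25 S3=25 S4=25 blocked=[]
Op 3: conn=40 S1=25 S2=25 S3=6 S4=25 blocked=[]
Op 4: conn=40 S1=50 S2=25 S3=6 S4=25 blocked=[]
Op 5: conn=24 S1=50 S2=25 S3=-10 S4=25 blocked=[3]
Op 6: conn=24 S1=50 S2=25 S3=-10 S4=38 blocked=[3]
Op 7: conn=44 S1=50 S2=25 S3=-10 S4=38 blocked=[3]
Op 8: conn=24 S1=50 S2=5 S3=-10 S4=38 blocked=[3]
Op 9: conn=11 S1=50 S2=-8 S3=-10 S4=38 blocked=[2, 3]
Op 10: conn=34 S1=50 S2=-8 S3=-10 S4=38 blocked=[2, 3]
Op 11: conn=34 S1=50 S2=-8 S3=-10 S4=43 blocked=[2, 3]

Answer: S2 S3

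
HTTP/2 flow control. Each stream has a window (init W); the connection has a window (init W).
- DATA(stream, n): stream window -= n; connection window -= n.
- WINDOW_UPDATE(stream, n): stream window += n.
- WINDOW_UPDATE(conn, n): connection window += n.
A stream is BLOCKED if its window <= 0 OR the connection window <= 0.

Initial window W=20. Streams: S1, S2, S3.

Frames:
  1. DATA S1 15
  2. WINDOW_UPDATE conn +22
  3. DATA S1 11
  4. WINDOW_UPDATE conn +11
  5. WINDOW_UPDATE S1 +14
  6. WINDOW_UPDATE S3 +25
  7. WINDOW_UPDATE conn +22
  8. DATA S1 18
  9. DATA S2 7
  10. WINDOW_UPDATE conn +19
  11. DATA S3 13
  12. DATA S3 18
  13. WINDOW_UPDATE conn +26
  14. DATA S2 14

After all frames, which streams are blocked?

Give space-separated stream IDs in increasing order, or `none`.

Op 1: conn=5 S1=5 S2=20 S3=20 blocked=[]
Op 2: conn=27 S1=5 S2=20 S3=20 blocked=[]
Op 3: conn=16 S1=-6 S2=20 S3=20 blocked=[1]
Op 4: conn=27 S1=-6 S2=20 S3=20 blocked=[1]
Op 5: conn=27 S1=8 S2=20 S3=20 blocked=[]
Op 6: conn=27 S1=8 S2=20 S3=45 blocked=[]
Op 7: conn=49 S1=8 S2=20 S3=45 blocked=[]
Op 8: conn=31 S1=-10 S2=20 S3=45 blocked=[1]
Op 9: conn=24 S1=-10 S2=13 S3=45 blocked=[1]
Op 10: conn=43 S1=-10 S2=13 S3=45 blocked=[1]
Op 11: conn=30 S1=-10 S2=13 S3=32 blocked=[1]
Op 12: conn=12 S1=-10 S2=13 S3=14 blocked=[1]
Op 13: conn=38 S1=-10 S2=13 S3=14 blocked=[1]
Op 14: conn=24 S1=-10 S2=-1 S3=14 blocked=[1, 2]

Answer: S1 S2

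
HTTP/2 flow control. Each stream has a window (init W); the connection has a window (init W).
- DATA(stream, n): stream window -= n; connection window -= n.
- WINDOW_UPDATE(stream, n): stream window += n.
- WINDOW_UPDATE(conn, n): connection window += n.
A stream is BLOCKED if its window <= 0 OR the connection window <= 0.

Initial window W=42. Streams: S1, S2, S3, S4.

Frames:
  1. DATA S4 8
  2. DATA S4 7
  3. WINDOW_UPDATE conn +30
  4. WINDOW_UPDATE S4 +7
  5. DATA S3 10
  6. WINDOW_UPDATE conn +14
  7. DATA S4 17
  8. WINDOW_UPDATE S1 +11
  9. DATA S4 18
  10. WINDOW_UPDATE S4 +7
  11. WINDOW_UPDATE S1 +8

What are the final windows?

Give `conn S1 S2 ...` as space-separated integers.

Answer: 26 61 42 32 6

Derivation:
Op 1: conn=34 S1=42 S2=42 S3=42 S4=34 blocked=[]
Op 2: conn=27 S1=42 S2=42 S3=42 S4=27 blocked=[]
Op 3: conn=57 S1=42 S2=42 S3=42 S4=27 blocked=[]
Op 4: conn=57 S1=42 S2=42 S3=42 S4=34 blocked=[]
Op 5: conn=47 S1=42 S2=42 S3=32 S4=34 blocked=[]
Op 6: conn=61 S1=42 S2=42 S3=32 S4=34 blocked=[]
Op 7: conn=44 S1=42 S2=42 S3=32 S4=17 blocked=[]
Op 8: conn=44 S1=53 S2=42 S3=32 S4=17 blocked=[]
Op 9: conn=26 S1=53 S2=42 S3=32 S4=-1 blocked=[4]
Op 10: conn=26 S1=53 S2=42 S3=32 S4=6 blocked=[]
Op 11: conn=26 S1=61 S2=42 S3=32 S4=6 blocked=[]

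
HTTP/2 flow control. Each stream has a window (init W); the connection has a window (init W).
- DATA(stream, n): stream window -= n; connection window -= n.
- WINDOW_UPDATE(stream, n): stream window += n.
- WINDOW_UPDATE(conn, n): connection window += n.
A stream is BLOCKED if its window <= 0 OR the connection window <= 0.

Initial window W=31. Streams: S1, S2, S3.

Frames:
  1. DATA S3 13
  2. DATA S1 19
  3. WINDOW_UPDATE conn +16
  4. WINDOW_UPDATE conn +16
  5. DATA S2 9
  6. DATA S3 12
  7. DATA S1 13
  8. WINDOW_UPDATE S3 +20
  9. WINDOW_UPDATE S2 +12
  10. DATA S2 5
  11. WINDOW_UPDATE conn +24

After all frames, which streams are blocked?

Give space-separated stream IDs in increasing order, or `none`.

Answer: S1

Derivation:
Op 1: conn=18 S1=31 S2=31 S3=18 blocked=[]
Op 2: conn=-1 S1=12 S2=31 S3=18 blocked=[1, 2, 3]
Op 3: conn=15 S1=12 S2=31 S3=18 blocked=[]
Op 4: conn=31 S1=12 S2=31 S3=18 blocked=[]
Op 5: conn=22 S1=12 S2=22 S3=18 blocked=[]
Op 6: conn=10 S1=12 S2=22 S3=6 blocked=[]
Op 7: conn=-3 S1=-1 S2=22 S3=6 blocked=[1, 2, 3]
Op 8: conn=-3 S1=-1 S2=22 S3=26 blocked=[1, 2, 3]
Op 9: conn=-3 S1=-1 S2=34 S3=26 blocked=[1, 2, 3]
Op 10: conn=-8 S1=-1 S2=29 S3=26 blocked=[1, 2, 3]
Op 11: conn=16 S1=-1 S2=29 S3=26 blocked=[1]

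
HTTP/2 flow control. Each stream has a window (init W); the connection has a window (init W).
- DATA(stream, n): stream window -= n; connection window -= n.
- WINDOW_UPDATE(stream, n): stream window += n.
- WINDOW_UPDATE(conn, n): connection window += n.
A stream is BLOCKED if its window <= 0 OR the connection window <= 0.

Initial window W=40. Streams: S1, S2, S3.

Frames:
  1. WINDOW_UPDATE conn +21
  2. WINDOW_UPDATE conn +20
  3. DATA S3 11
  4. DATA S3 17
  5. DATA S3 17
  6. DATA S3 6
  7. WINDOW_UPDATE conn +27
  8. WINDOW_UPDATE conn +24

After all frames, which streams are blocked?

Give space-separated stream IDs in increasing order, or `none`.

Op 1: conn=61 S1=40 S2=40 S3=40 blocked=[]
Op 2: conn=81 S1=40 S2=40 S3=40 blocked=[]
Op 3: conn=70 S1=40 S2=40 S3=29 blocked=[]
Op 4: conn=53 S1=40 S2=40 S3=12 blocked=[]
Op 5: conn=36 S1=40 S2=40 S3=-5 blocked=[3]
Op 6: conn=30 S1=40 S2=40 S3=-11 blocked=[3]
Op 7: conn=57 S1=40 S2=40 S3=-11 blocked=[3]
Op 8: conn=81 S1=40 S2=40 S3=-11 blocked=[3]

Answer: S3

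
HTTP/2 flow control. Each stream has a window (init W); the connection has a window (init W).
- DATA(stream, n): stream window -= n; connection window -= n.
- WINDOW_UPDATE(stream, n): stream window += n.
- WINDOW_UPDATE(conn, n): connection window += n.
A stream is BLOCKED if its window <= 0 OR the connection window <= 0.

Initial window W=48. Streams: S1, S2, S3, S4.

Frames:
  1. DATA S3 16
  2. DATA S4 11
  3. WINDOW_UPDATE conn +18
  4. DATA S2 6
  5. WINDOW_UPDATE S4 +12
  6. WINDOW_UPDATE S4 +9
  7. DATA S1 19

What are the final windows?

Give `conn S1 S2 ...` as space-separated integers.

Op 1: conn=32 S1=48 S2=48 S3=32 S4=48 blocked=[]
Op 2: conn=21 S1=48 S2=48 S3=32 S4=37 blocked=[]
Op 3: conn=39 S1=48 S2=48 S3=32 S4=37 blocked=[]
Op 4: conn=33 S1=48 S2=42 S3=32 S4=37 blocked=[]
Op 5: conn=33 S1=48 S2=42 S3=32 S4=49 blocked=[]
Op 6: conn=33 S1=48 S2=42 S3=32 S4=58 blocked=[]
Op 7: conn=14 S1=29 S2=42 S3=32 S4=58 blocked=[]

Answer: 14 29 42 32 58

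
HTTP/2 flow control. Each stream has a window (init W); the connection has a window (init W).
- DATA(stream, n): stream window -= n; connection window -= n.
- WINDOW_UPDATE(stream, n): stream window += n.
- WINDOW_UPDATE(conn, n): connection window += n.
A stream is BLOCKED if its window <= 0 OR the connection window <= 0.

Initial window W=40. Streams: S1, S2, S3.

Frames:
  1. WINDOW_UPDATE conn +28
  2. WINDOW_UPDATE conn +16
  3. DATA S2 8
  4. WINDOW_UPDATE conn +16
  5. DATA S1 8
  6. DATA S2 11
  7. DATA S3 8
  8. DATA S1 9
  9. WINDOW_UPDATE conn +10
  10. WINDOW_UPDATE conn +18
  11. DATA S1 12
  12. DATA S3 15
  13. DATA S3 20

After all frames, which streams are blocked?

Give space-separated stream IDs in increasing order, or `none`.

Answer: S3

Derivation:
Op 1: conn=68 S1=40 S2=40 S3=40 blocked=[]
Op 2: conn=84 S1=40 S2=40 S3=40 blocked=[]
Op 3: conn=76 S1=40 S2=32 S3=40 blocked=[]
Op 4: conn=92 S1=40 S2=32 S3=40 blocked=[]
Op 5: conn=84 S1=32 S2=32 S3=40 blocked=[]
Op 6: conn=73 S1=32 S2=21 S3=40 blocked=[]
Op 7: conn=65 S1=32 S2=21 S3=32 blocked=[]
Op 8: conn=56 S1=23 S2=21 S3=32 blocked=[]
Op 9: conn=66 S1=23 S2=21 S3=32 blocked=[]
Op 10: conn=84 S1=23 S2=21 S3=32 blocked=[]
Op 11: conn=72 S1=11 S2=21 S3=32 blocked=[]
Op 12: conn=57 S1=11 S2=21 S3=17 blocked=[]
Op 13: conn=37 S1=11 S2=21 S3=-3 blocked=[3]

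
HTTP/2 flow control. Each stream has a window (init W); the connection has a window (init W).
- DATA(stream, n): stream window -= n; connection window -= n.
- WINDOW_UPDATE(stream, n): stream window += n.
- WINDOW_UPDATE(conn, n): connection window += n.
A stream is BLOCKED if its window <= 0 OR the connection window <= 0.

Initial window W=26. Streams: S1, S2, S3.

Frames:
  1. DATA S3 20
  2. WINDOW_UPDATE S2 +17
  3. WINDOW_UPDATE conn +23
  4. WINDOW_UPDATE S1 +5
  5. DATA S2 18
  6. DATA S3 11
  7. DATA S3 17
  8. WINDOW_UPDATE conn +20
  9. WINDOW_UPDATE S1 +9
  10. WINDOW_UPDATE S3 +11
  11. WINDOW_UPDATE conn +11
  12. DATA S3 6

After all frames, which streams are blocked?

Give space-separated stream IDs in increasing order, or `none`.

Answer: S3

Derivation:
Op 1: conn=6 S1=26 S2=26 S3=6 blocked=[]
Op 2: conn=6 S1=26 S2=43 S3=6 blocked=[]
Op 3: conn=29 S1=26 S2=43 S3=6 blocked=[]
Op 4: conn=29 S1=31 S2=43 S3=6 blocked=[]
Op 5: conn=11 S1=31 S2=25 S3=6 blocked=[]
Op 6: conn=0 S1=31 S2=25 S3=-5 blocked=[1, 2, 3]
Op 7: conn=-17 S1=31 S2=25 S3=-22 blocked=[1, 2, 3]
Op 8: conn=3 S1=31 S2=25 S3=-22 blocked=[3]
Op 9: conn=3 S1=40 S2=25 S3=-22 blocked=[3]
Op 10: conn=3 S1=40 S2=25 S3=-11 blocked=[3]
Op 11: conn=14 S1=40 S2=25 S3=-11 blocked=[3]
Op 12: conn=8 S1=40 S2=25 S3=-17 blocked=[3]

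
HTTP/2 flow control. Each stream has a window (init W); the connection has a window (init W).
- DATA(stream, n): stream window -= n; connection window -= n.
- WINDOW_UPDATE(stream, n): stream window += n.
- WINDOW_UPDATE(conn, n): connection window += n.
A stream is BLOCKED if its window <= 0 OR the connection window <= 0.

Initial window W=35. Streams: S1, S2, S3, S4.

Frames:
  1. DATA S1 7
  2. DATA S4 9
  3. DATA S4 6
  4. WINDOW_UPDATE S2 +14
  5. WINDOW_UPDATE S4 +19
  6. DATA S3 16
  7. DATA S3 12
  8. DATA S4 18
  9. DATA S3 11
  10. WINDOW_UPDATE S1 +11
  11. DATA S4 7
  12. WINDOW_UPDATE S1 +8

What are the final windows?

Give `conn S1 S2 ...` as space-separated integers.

Op 1: conn=28 S1=28 S2=35 S3=35 S4=35 blocked=[]
Op 2: conn=19 S1=28 S2=35 S3=35 S4=26 blocked=[]
Op 3: conn=13 S1=28 S2=35 S3=35 S4=20 blocked=[]
Op 4: conn=13 S1=28 S2=49 S3=35 S4=20 blocked=[]
Op 5: conn=13 S1=28 S2=49 S3=35 S4=39 blocked=[]
Op 6: conn=-3 S1=28 S2=49 S3=19 S4=39 blocked=[1, 2, 3, 4]
Op 7: conn=-15 S1=28 S2=49 S3=7 S4=39 blocked=[1, 2, 3, 4]
Op 8: conn=-33 S1=28 S2=49 S3=7 S4=21 blocked=[1, 2, 3, 4]
Op 9: conn=-44 S1=28 S2=49 S3=-4 S4=21 blocked=[1, 2, 3, 4]
Op 10: conn=-44 S1=39 S2=49 S3=-4 S4=21 blocked=[1, 2, 3, 4]
Op 11: conn=-51 S1=39 S2=49 S3=-4 S4=14 blocked=[1, 2, 3, 4]
Op 12: conn=-51 S1=47 S2=49 S3=-4 S4=14 blocked=[1, 2, 3, 4]

Answer: -51 47 49 -4 14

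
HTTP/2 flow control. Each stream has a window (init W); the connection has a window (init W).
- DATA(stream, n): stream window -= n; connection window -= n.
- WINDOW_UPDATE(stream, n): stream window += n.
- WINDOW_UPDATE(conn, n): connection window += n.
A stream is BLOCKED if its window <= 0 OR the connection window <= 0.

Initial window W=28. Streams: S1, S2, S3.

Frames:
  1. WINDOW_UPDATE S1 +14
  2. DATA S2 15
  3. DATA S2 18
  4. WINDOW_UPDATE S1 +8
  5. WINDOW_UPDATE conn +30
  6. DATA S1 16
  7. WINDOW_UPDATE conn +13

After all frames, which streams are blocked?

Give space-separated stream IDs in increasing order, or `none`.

Op 1: conn=28 S1=42 S2=28 S3=28 blocked=[]
Op 2: conn=13 S1=42 S2=13 S3=28 blocked=[]
Op 3: conn=-5 S1=42 S2=-5 S3=28 blocked=[1, 2, 3]
Op 4: conn=-5 S1=50 S2=-5 S3=28 blocked=[1, 2, 3]
Op 5: conn=25 S1=50 S2=-5 S3=28 blocked=[2]
Op 6: conn=9 S1=34 S2=-5 S3=28 blocked=[2]
Op 7: conn=22 S1=34 S2=-5 S3=28 blocked=[2]

Answer: S2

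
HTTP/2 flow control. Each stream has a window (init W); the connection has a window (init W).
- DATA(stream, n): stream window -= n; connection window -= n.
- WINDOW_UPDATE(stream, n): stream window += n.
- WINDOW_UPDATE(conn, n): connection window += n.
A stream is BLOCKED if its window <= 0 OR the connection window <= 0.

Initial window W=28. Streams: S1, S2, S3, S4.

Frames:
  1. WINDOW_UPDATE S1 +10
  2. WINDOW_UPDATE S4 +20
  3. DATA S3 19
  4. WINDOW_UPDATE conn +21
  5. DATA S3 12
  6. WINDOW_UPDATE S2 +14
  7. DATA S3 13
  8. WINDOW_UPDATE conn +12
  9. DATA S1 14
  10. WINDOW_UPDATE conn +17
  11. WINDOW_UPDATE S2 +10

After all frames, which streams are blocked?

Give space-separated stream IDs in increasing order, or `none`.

Op 1: conn=28 S1=38 S2=28 S3=28 S4=28 blocked=[]
Op 2: conn=28 S1=38 S2=28 S3=28 S4=48 blocked=[]
Op 3: conn=9 S1=38 S2=28 S3=9 S4=48 blocked=[]
Op 4: conn=30 S1=38 S2=28 S3=9 S4=48 blocked=[]
Op 5: conn=18 S1=38 S2=28 S3=-3 S4=48 blocked=[3]
Op 6: conn=18 S1=38 S2=42 S3=-3 S4=48 blocked=[3]
Op 7: conn=5 S1=38 S2=42 S3=-16 S4=48 blocked=[3]
Op 8: conn=17 S1=38 S2=42 S3=-16 S4=48 blocked=[3]
Op 9: conn=3 S1=24 S2=42 S3=-16 S4=48 blocked=[3]
Op 10: conn=20 S1=24 S2=42 S3=-16 S4=48 blocked=[3]
Op 11: conn=20 S1=24 S2=52 S3=-16 S4=48 blocked=[3]

Answer: S3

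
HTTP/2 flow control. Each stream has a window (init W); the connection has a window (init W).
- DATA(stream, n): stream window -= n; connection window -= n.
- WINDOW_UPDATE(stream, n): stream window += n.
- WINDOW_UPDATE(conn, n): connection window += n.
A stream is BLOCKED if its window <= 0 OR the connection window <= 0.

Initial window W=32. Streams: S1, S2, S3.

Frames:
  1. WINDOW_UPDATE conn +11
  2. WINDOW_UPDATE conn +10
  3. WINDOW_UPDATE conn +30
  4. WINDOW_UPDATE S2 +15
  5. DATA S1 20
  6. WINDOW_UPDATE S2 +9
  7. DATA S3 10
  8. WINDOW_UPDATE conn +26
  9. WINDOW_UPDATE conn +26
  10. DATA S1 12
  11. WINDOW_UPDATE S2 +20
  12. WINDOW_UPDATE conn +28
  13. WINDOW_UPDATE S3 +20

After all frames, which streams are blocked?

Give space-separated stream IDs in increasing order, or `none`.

Op 1: conn=43 S1=32 S2=32 S3=32 blocked=[]
Op 2: conn=53 S1=32 S2=32 S3=32 blocked=[]
Op 3: conn=83 S1=32 S2=32 S3=32 blocked=[]
Op 4: conn=83 S1=32 S2=47 S3=32 blocked=[]
Op 5: conn=63 S1=12 S2=47 S3=32 blocked=[]
Op 6: conn=63 S1=12 S2=56 S3=32 blocked=[]
Op 7: conn=53 S1=12 S2=56 S3=22 blocked=[]
Op 8: conn=79 S1=12 S2=56 S3=22 blocked=[]
Op 9: conn=105 S1=12 S2=56 S3=22 blocked=[]
Op 10: conn=93 S1=0 S2=56 S3=22 blocked=[1]
Op 11: conn=93 S1=0 S2=76 S3=22 blocked=[1]
Op 12: conn=121 S1=0 S2=76 S3=22 blocked=[1]
Op 13: conn=121 S1=0 S2=76 S3=42 blocked=[1]

Answer: S1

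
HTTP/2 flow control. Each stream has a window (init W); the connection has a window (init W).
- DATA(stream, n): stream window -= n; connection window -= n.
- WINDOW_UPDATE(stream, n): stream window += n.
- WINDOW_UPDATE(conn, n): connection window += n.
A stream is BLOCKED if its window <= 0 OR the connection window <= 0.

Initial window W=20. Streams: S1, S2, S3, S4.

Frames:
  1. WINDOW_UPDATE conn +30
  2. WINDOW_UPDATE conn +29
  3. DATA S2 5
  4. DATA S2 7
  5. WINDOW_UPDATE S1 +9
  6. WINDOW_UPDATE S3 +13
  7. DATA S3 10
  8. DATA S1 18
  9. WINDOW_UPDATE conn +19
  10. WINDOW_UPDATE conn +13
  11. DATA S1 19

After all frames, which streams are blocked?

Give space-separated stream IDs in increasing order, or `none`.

Op 1: conn=50 S1=20 S2=20 S3=20 S4=20 blocked=[]
Op 2: conn=79 S1=20 S2=20 S3=20 S4=20 blocked=[]
Op 3: conn=74 S1=20 S2=15 S3=20 S4=20 blocked=[]
Op 4: conn=67 S1=20 S2=8 S3=20 S4=20 blocked=[]
Op 5: conn=67 S1=29 S2=8 S3=20 S4=20 blocked=[]
Op 6: conn=67 S1=29 S2=8 S3=33 S4=20 blocked=[]
Op 7: conn=57 S1=29 S2=8 S3=23 S4=20 blocked=[]
Op 8: conn=39 S1=11 S2=8 S3=23 S4=20 blocked=[]
Op 9: conn=58 S1=11 S2=8 S3=23 S4=20 blocked=[]
Op 10: conn=71 S1=11 S2=8 S3=23 S4=20 blocked=[]
Op 11: conn=52 S1=-8 S2=8 S3=23 S4=20 blocked=[1]

Answer: S1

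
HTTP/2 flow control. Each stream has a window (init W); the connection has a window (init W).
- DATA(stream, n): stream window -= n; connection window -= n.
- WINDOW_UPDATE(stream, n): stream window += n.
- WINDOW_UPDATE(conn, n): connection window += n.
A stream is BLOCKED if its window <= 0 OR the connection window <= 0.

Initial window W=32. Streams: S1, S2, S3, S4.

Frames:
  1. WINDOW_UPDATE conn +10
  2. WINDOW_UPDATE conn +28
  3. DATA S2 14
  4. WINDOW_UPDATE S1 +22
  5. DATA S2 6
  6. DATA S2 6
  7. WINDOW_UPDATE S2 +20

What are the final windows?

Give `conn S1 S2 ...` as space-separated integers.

Op 1: conn=42 S1=32 S2=32 S3=32 S4=32 blocked=[]
Op 2: conn=70 S1=32 S2=32 S3=32 S4=32 blocked=[]
Op 3: conn=56 S1=32 S2=18 S3=32 S4=32 blocked=[]
Op 4: conn=56 S1=54 S2=18 S3=32 S4=32 blocked=[]
Op 5: conn=50 S1=54 S2=12 S3=32 S4=32 blocked=[]
Op 6: conn=44 S1=54 S2=6 S3=32 S4=32 blocked=[]
Op 7: conn=44 S1=54 S2=26 S3=32 S4=32 blocked=[]

Answer: 44 54 26 32 32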